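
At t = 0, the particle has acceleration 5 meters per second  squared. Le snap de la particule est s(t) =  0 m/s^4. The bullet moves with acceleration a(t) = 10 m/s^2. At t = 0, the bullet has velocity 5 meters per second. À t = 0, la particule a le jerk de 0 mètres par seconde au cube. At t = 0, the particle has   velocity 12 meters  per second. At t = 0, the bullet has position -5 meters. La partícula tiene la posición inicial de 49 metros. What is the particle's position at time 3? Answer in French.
Pour résoudre ceci, nous devons prendre 4 primitives de notre équation du snap s(t) = 0. La primitive du snap, avec j(0) = 0, donne le jerk: j(t) = 0. En prenant ∫j(t)dt et en appliquant a(0) = 5, nous trouvons a(t) = 5. En intégrant l'accélération et en utilisant la condition initiale v(0) = 12, nous obtenons v(t) = 5·t + 12. La primitive de la vitesse, avec x(0) = 49, donne la position: x(t) = 5·t^2/2 + 12·t + 49. En utilisant x(t) = 5·t^2/2 + 12·t + 49 et en substituant t = 3, nous trouvons x = 215/2.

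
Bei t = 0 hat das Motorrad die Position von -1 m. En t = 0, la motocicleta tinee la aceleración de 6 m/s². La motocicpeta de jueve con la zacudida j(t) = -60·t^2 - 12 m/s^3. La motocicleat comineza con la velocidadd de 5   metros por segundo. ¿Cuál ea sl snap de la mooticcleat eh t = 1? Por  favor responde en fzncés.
En partant du jerk j(t) = -60·t^2 - 12, nous prenons 1 dérivée. En dérivant le jerk, nous obtenons le snap: s(t) = -120·t. Nous avons le snap s(t) = -120·t. En substituant t = 1: s(1) = -120.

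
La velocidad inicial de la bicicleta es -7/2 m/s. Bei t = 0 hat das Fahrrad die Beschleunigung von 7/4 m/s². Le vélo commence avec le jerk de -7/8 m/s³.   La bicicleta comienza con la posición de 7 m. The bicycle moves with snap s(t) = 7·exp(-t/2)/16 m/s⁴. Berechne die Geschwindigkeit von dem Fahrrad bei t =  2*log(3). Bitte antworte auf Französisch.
Pour résoudre ceci, nous devons prendre 3 primitives de notre équation du snap s(t) = 7·exp(-t/2)/16. L'intégrale du snap, avec j(0) = -7/8, donne le jerk: j(t) = -7·exp(-t/2)/8. En prenant ∫j(t)dt et en appliquant a(0) = 7/4, nous trouvons a(t) = 7·exp(-t/2)/4. En prenant ∫a(t)dt et en appliquant v(0) = -7/2, nous trouvons v(t) = -7·exp(-t/2)/2. Nous avons la vitesse v(t) = -7·exp(-t/2)/2. En substituant t = 2*log(3): v(2*log(3)) = -7/6.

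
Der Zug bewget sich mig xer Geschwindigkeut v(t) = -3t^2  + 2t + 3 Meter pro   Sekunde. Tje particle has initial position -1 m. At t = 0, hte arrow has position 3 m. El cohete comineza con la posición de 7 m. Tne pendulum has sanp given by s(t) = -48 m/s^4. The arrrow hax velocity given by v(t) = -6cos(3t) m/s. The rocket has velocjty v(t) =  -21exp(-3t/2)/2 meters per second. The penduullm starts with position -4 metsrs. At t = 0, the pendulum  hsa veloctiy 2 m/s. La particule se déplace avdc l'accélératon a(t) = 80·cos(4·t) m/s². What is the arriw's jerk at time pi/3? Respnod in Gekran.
Wir müssen unsere Gleichung für die Geschwindigkeit v(t) = -6·cos(3·t) 2-mal ableiten. Durch Ableiten von der Geschwindigkeit erhalten wir die Beschleunigung: a(t) = 18·sin(3·t). Mit d/dt von a(t) finden wir j(t) = 54·cos(3·t). Mit j(t) = 54·cos(3·t) und Einsetzen von t = pi/3, finden wir j = -54.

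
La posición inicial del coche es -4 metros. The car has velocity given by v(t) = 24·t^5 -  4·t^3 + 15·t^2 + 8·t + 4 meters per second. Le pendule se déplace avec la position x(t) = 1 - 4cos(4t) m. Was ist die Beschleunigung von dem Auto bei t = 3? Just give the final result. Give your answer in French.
a(3) = 9710.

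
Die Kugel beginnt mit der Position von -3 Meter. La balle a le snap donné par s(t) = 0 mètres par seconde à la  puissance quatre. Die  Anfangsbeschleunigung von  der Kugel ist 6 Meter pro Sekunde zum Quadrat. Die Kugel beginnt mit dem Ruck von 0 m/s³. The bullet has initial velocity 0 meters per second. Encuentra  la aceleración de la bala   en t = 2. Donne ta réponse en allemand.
Um dies zu lösen, müssen wir 2 Integrale unserer Gleichung für den Snap s(t) = 0 finden. Durch Integration von dem Snap und Verwendung der Anfangsbedingung j(0) = 0, erhalten wir j(t) = 0. Mit ∫j(t)dt und Anwendung von a(0) = 6, finden wir a(t) = 6. Wir haben die Beschleunigung a(t) = 6. Durch Einsetzen von t = 2: a(2) = 6.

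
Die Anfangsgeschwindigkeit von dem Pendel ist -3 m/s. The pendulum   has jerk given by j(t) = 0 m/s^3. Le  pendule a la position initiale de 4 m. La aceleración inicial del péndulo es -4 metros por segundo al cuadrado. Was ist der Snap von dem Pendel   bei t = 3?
Um dies zu lösen, müssen wir 1 Ableitung unserer Gleichung für den Ruck j(t) = 0 nehmen. Durch Ableiten von dem Ruck erhalten wir den Snap: s(t) = 0. Mit s(t) = 0 und Einsetzen von t = 3, finden wir s = 0.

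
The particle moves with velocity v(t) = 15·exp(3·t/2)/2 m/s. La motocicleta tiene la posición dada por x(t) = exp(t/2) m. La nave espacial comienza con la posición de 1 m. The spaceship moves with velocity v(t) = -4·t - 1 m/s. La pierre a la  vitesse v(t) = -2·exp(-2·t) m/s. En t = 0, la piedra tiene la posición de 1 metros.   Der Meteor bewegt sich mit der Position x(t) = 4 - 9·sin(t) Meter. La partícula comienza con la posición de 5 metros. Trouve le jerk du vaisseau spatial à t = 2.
Pour résoudre ceci, nous devons prendre 2 dérivées de notre équation de la vitesse v(t) = -4·t - 1. La dérivée de la vitesse donne l'accélération: a(t) = -4. En dérivant l'accélération, nous obtenons le jerk: j(t) = 0. De l'équation du jerk j(t) = 0, nous substituons t = 2 pour obtenir j = 0.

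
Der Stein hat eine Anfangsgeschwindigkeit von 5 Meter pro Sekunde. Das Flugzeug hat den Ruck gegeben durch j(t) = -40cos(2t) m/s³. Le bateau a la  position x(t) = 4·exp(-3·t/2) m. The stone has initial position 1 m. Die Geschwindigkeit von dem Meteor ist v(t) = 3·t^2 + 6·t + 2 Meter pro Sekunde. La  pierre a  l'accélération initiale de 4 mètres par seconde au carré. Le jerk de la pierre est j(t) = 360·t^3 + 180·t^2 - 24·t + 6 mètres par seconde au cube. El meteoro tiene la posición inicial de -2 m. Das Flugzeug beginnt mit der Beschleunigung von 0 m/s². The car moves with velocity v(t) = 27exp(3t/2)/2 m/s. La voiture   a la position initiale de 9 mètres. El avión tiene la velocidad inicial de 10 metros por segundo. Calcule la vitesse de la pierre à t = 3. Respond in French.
Pour résoudre ceci, nous devons prendre 2 intégrales de notre équation du jerk j(t) = 360·t^3 + 180·t^2 - 24·t + 6. La primitive du jerk est l'accélération. En utilisant a(0) = 4, nous obtenons a(t) = 90·t^4 + 60·t^3 - 12·t^2 + 6·t + 4. En prenant ∫a(t)dt et en appliquant v(0) = 5, nous trouvons v(t) = 18·t^5 + 15·t^4 - 4·t^3 + 3·t^2 + 4·t + 5. De l'équation de la vitesse v(t) = 18·t^5 + 15·t^4 - 4·t^3 + 3·t^2 + 4·t + 5, nous substituons t = 3 pour obtenir v = 5525.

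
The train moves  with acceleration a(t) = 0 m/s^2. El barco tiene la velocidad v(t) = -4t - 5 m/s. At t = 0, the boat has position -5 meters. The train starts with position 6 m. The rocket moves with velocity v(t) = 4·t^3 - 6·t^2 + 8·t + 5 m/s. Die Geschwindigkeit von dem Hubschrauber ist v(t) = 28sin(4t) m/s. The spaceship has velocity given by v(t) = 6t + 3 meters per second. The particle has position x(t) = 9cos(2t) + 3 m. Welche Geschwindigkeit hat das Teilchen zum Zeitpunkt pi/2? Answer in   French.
Pour résoudre ceci, nous devons prendre 1 dérivée de notre équation de la position x(t) = 9·cos(2·t) + 3. En prenant d/dt de x(t), nous trouvons v(t) = -18·sin(2·t). Nous avons la vitesse v(t) = -18·sin(2·t). En substituant t = pi/2: v(pi/2) = 0.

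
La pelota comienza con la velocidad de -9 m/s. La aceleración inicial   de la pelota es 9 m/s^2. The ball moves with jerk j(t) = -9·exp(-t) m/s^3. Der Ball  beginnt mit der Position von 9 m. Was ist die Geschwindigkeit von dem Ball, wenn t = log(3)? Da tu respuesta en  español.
Necesitamos integrar nuestra ecuación de la sacudida j(t) = -9·exp(-t) 2 veces. Tomando ∫j(t)dt y aplicando a(0) = 9, encontramos a(t) = 9·exp(-t). Integrando la aceleración y usando la condición inicial v(0) = -9, obtenemos v(t) = -9·exp(-t). De la ecuación de la velocidad v(t) = -9·exp(-t), sustituimos t = log(3) para obtener v = -3.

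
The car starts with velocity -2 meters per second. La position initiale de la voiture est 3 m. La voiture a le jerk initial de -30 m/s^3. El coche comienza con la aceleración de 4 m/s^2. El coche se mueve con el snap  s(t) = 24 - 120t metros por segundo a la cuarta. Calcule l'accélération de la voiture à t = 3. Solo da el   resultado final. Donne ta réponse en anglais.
The acceleration at t = 3 is a = -518.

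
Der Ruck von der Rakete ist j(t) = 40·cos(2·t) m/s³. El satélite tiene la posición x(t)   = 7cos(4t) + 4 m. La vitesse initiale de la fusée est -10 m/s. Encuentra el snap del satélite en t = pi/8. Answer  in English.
Starting from position x(t) = 7·cos(4·t) + 4, we take 4 derivatives. Differentiating position, we get velocity: v(t) = -28·sin(4·t). Differentiating velocity, we get acceleration: a(t) = -112·cos(4·t). Taking d/dt of a(t), we find j(t) = 448·sin(4·t). Taking d/dt of j(t), we find s(t) = 1792·cos(4·t). Using s(t) = 1792·cos(4·t) and substituting t = pi/8, we find s = 0.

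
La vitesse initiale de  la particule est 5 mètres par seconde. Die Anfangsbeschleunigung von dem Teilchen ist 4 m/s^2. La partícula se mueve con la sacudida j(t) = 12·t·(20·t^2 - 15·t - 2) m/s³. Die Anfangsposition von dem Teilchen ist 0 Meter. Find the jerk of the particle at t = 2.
Using j(t) = 12·t·(20·t^2 - 15·t - 2) and substituting t = 2, we find j = 1152.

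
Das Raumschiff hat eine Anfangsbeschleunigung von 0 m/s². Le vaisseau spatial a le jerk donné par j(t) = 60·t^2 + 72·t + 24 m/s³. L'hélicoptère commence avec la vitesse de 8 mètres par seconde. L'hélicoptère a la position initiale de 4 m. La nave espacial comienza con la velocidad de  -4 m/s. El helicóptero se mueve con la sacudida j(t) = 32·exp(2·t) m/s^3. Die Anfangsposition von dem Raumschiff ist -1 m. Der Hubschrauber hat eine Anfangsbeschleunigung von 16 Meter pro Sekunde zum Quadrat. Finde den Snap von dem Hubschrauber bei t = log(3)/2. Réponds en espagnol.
Debemos derivar nuestra ecuación de la sacudida j(t) = 32·exp(2·t) 1 vez. La derivada de la sacudida da el snap: s(t) = 64·exp(2·t). Tenemos el snap s(t) = 64·exp(2·t). Sustituyendo t = log(3)/2: s(log(3)/2) = 192.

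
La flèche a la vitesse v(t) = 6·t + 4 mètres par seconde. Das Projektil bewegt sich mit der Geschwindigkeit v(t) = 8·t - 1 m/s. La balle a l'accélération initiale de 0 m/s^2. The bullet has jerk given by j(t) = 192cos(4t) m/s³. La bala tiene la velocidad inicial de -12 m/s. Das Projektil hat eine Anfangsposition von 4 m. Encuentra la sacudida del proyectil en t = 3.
Debemos derivar nuestra ecuación de la velocidad v(t) = 8·t - 1 2 veces. Derivando la velocidad, obtenemos la aceleración: a(t) = 8. La derivada de la aceleración da la sacudida: j(t) = 0. Usando j(t) = 0 y sustituyendo t = 3, encontramos j = 0.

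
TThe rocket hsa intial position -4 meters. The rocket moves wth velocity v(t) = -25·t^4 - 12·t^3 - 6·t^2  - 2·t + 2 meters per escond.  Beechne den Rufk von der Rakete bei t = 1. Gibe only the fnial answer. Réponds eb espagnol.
La respuesta es -384.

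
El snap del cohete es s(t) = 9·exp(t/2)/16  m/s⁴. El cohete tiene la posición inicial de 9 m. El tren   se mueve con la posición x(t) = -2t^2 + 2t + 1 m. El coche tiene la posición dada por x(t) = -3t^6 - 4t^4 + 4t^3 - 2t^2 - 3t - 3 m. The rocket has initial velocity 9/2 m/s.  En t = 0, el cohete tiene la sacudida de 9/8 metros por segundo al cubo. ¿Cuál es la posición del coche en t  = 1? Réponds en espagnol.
Tenemos la posición x(t) = -3·t^6 - 4·t^4 + 4·t^3 - 2·t^2 - 3·t - 3. Sustituyendo t = 1: x(1) = -11.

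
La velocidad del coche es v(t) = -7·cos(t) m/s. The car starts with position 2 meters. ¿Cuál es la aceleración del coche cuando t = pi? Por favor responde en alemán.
Um dies zu lösen, müssen wir 1 Ableitung unserer Gleichung für die Geschwindigkeit v(t) = -7·cos(t) nehmen. Mit d/dt von v(t) finden wir a(t) = 7·sin(t). Wir haben die Beschleunigung a(t) = 7·sin(t). Durch Einsetzen von t = pi: a(pi) = 0.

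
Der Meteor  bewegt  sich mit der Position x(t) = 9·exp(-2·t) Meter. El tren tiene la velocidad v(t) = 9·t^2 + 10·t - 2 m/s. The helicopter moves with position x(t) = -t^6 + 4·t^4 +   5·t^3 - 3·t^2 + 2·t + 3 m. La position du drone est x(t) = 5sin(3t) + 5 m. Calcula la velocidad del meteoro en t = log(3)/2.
Partiendo de la posición x(t) = 9·exp(-2·t), tomamos 1 derivada. La derivada de la posición da la velocidad: v(t) = -18·exp(-2·t). Usando v(t) = -18·exp(-2·t) y sustituyendo t = log(3)/2, encontramos v = -6.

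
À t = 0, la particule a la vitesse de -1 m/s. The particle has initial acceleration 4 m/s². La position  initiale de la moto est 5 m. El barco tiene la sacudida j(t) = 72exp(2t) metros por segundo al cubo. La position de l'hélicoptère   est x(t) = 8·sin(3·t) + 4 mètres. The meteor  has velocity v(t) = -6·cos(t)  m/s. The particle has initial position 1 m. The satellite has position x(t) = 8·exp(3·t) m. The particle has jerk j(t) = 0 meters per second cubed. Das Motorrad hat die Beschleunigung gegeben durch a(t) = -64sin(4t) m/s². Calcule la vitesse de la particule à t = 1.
Pour résoudre ceci, nous devons prendre 2 intégrales de notre équation du jerk j(t) = 0. La primitive du jerk est l'accélération. En utilisant a(0) = 4, nous obtenons a(t) = 4. En prenant ∫a(t)dt et en appliquant v(0) = -1, nous trouvons v(t) = 4·t - 1. Nous avons la vitesse v(t) = 4·t - 1. En substituant t = 1: v(1) = 3.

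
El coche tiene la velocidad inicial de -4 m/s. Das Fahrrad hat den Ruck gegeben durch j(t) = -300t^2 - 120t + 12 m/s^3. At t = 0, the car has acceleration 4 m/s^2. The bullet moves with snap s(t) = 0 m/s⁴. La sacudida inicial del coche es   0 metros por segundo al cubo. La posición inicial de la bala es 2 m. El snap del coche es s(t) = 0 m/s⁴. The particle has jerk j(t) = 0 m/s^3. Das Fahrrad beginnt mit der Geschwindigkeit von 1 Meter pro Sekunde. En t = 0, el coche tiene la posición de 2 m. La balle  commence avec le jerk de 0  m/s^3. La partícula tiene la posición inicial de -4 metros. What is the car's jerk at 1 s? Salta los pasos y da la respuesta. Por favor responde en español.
j(1) = 0.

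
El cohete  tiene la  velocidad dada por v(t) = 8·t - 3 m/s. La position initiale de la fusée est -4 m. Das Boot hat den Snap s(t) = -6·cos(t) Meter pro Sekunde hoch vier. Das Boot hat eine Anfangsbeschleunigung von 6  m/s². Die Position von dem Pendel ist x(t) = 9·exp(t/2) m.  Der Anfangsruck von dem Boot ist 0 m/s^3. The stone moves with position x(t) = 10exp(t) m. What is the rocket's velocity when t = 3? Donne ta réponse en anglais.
We have velocity v(t) = 8·t - 3. Substituting t = 3: v(3) = 21.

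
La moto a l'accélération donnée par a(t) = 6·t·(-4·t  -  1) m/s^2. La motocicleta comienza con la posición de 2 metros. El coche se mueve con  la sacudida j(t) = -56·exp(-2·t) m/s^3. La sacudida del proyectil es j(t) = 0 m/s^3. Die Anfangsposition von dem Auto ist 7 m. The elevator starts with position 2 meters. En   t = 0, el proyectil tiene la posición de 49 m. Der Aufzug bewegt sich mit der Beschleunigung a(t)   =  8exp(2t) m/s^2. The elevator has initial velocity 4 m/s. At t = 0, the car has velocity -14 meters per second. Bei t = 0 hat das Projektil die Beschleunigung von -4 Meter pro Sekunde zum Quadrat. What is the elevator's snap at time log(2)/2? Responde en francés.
Pour résoudre ceci, nous devons prendre 2 dérivées de notre équation de l'accélération a(t) = 8·exp(2·t). En prenant d/dt de a(t), nous trouvons j(t) = 16·exp(2·t). En dérivant le jerk, nous obtenons le snap: s(t) = 32·exp(2·t). En utilisant s(t) = 32·exp(2·t) et en substituant t = log(2)/2, nous trouvons s = 64.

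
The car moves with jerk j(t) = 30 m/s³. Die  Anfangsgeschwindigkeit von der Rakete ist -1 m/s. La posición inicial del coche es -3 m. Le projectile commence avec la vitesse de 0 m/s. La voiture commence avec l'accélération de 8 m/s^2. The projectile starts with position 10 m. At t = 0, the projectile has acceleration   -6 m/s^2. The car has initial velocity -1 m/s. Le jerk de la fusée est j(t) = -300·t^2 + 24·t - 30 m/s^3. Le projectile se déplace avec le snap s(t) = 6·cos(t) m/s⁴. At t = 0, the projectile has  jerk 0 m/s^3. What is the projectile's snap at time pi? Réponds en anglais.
From the given snap equation s(t) = 6·cos(t), we substitute t = pi to get s = -6.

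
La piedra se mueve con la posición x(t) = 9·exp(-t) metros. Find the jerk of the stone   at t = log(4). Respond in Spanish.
Debemos derivar nuestra ecuación de la posición x(t) = 9·exp(-t) 3 veces. Tomando d/dt de x(t), encontramos v(t) = -9·exp(-t). Derivando la velocidad, obtenemos la aceleración: a(t) = 9·exp(-t). Tomando d/dt de a(t), encontramos j(t) = -9·exp(-t). De la ecuación de la sacudida j(t) = -9·exp(-t), sustituimos t = log(4) para obtener j = -9/4.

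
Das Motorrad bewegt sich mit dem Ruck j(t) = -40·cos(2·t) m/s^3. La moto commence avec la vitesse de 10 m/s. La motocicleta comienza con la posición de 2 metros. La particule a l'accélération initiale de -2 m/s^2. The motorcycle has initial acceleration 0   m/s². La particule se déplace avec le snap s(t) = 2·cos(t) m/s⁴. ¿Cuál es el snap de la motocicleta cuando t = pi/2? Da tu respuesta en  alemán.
Ausgehend von dem Ruck j(t) = -40·cos(2·t), nehmen wir 1 Ableitung. Mit d/dt von j(t) finden wir s(t) = 80·sin(2·t). Aus der Gleichung für den Snap s(t) = 80·sin(2·t), setzen wir t = pi/2 ein und erhalten s = 0.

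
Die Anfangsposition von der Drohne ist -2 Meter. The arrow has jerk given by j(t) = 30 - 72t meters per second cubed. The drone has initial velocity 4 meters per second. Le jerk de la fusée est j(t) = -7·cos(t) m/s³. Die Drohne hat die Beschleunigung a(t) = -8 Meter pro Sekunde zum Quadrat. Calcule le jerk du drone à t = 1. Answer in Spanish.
Debemos derivar nuestra ecuación de la aceleración a(t) = -8 1 vez. La derivada de la aceleración da la sacudida: j(t) = 0. Usando j(t) = 0 y sustituyendo t = 1, encontramos j = 0.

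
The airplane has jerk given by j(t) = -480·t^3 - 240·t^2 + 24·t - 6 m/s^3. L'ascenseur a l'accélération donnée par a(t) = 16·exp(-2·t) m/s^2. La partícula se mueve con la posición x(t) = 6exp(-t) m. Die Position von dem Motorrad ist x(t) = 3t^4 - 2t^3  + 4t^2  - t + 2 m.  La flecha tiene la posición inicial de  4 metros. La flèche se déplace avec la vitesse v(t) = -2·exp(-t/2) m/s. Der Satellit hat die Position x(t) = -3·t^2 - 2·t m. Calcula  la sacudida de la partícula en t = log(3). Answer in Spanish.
Debemos derivar nuestra ecuación de la posición x(t) = 6·exp(-t) 3 veces. La derivada de la posición da la velocidad: v(t) = -6·exp(-t). La derivada de la velocidad da la aceleración: a(t) = 6·exp(-t). Tomando d/dt de a(t), encontramos j(t) = -6·exp(-t). Tenemos la sacudida j(t) = -6·exp(-t). Sustituyendo t = log(3): j(log(3)) = -2.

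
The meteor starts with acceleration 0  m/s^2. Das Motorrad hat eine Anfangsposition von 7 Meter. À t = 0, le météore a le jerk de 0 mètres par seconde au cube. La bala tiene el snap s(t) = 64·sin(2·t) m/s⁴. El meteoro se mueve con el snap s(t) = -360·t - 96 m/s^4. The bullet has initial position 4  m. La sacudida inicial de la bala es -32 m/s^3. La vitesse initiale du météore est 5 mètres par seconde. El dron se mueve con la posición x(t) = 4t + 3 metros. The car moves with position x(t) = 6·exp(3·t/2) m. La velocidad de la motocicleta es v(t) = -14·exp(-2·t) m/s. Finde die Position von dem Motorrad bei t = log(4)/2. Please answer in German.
Ausgehend von der Geschwindigkeit v(t) = -14·exp(-2·t), nehmen wir 1 Stammfunktion. Mit ∫v(t)dt und Anwendung von x(0) = 7, finden wir x(t) = 7·exp(-2·t). Aus der Gleichung für die Position x(t) = 7·exp(-2·t), setzen wir t = log(4)/2 ein und erhalten x = 7/4.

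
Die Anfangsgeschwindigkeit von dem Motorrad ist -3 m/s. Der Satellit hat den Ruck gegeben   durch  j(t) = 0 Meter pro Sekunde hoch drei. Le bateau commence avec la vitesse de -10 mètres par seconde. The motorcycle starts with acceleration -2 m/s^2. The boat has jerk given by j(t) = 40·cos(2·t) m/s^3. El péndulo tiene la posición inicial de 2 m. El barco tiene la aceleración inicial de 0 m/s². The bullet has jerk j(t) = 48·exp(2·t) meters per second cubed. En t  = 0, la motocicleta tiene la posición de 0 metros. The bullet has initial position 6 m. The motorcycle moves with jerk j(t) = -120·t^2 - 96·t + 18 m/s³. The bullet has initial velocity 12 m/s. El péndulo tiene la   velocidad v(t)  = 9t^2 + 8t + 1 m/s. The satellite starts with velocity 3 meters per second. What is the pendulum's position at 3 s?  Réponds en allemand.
Um dies zu lösen, müssen wir 1 Integral unserer Gleichung für die Geschwindigkeit v(t) = 9·t^2 + 8·t + 1 finden. Mit ∫v(t)dt und Anwendung von x(0) = 2, finden wir x(t) = 3·t^3 + 4·t^2 + t + 2. Aus der Gleichung für die Position x(t) = 3·t^3 + 4·t^2 + t + 2, setzen wir t = 3 ein und erhalten x = 122.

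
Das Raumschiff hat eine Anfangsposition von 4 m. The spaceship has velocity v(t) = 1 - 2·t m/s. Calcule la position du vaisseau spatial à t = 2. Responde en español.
Para resolver esto, necesitamos tomar 1 integral de nuestra ecuación de la velocidad v(t) = 1 - 2·t. La integral de la velocidad, con x(0) = 4, da la posición: x(t) = -t^2 + t + 4. Usando x(t) = -t^2 + t + 4 y sustituyendo t = 2, encontramos x = 2.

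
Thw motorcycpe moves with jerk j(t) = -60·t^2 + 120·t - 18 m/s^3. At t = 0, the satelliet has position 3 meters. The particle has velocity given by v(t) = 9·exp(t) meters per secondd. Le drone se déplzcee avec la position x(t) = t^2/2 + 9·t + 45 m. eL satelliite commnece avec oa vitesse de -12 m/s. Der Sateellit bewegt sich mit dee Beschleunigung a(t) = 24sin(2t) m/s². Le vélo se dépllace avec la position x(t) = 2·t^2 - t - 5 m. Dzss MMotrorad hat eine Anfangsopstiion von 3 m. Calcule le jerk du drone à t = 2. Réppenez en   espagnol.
Debemos derivar nuestra ecuación de la posición x(t) = t^2/2 + 9·t + 45 3 veces. La derivada de la posición da la velocidad: v(t) = t + 9. Derivando la velocidad, obtenemos la aceleración: a(t) = 1. Tomando d/dt de a(t), encontramos j(t) = 0. De la ecuación de la sacudida j(t) = 0, sustituimos t = 2 para obtener j = 0.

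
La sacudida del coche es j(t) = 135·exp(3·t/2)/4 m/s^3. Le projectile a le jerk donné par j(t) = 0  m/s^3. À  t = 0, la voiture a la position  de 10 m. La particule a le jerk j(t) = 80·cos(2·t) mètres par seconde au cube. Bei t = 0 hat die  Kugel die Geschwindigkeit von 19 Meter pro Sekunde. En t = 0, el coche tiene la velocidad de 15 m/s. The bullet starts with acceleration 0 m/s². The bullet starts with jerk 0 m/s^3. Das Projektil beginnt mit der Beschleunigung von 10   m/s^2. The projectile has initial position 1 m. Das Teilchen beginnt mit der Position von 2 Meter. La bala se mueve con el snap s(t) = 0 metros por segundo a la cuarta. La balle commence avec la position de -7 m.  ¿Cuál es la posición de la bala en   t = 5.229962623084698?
Para resolver esto, necesitamos tomar 4 integrales de nuestra ecuación del snap s(t) = 0. Integrando el snap y usando la condición inicial j(0) = 0, obtenemos j(t) = 0. La antiderivada de la sacudida es la aceleración. Usando a(0) = 0, obtenemos a(t) = 0. Tomando ∫a(t)dt y aplicando v(0) = 19, encontramos v(t) = 19. Integrando la velocidad y usando la condición inicial x(0) = -7, obtenemos x(t) = 19·t - 7. Tenemos la posición x(t) = 19·t - 7. Sustituyendo t = 5.229962623084698: x(5.229962623084698) = 92.3692898386093.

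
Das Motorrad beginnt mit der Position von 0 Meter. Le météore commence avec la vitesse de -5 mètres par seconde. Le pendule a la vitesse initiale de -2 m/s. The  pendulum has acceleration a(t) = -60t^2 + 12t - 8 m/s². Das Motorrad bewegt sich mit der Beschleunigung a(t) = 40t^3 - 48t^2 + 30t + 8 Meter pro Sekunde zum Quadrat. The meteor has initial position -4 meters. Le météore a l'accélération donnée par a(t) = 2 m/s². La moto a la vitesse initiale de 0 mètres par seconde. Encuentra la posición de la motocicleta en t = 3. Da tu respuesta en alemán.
Wir müssen die Stammfunktion unserer Gleichung für die Beschleunigung a(t) = 40·t^3 - 48·t^2 + 30·t + 8 2-mal finden. Das Integral von der Beschleunigung ist die Geschwindigkeit. Mit v(0) = 0 erhalten wir v(t) = t·(10·t^3 - 16·t^2 + 15·t + 8). Mit ∫v(t)dt und Anwendung von x(0) = 0, finden wir x(t) = 2·t^5 - 4·t^4 + 5·t^3 + 4·t^2. Mit x(t) = 2·t^5 - 4·t^4 + 5·t^3 + 4·t^2 und Einsetzen von t = 3, finden wir x = 333.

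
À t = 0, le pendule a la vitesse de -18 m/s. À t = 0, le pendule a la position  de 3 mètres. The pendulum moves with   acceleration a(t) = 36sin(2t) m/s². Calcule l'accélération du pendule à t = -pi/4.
De l'équation de l'accélération a(t) = 36·sin(2·t), nous substituons t = -pi/4 pour obtenir a = -36.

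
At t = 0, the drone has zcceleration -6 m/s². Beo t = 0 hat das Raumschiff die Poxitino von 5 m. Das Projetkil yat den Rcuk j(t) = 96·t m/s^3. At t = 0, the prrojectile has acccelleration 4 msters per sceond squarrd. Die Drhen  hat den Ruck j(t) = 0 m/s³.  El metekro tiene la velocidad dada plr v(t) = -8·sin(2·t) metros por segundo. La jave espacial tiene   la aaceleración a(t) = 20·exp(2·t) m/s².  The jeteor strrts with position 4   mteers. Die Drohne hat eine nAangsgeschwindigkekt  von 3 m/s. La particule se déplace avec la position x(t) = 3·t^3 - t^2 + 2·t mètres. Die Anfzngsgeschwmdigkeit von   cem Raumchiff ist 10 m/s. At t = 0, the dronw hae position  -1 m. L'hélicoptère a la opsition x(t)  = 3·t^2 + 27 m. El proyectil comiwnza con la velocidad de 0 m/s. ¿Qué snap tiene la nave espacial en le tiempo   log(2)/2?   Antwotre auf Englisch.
To solve this, we need to take 2 derivatives of our acceleration equation a(t) = 20·exp(2·t). The derivative of acceleration gives jerk: j(t) = 40·exp(2·t). Differentiating jerk, we get snap: s(t) = 80·exp(2·t). From the given snap equation s(t) = 80·exp(2·t), we substitute t = log(2)/2 to get s = 160.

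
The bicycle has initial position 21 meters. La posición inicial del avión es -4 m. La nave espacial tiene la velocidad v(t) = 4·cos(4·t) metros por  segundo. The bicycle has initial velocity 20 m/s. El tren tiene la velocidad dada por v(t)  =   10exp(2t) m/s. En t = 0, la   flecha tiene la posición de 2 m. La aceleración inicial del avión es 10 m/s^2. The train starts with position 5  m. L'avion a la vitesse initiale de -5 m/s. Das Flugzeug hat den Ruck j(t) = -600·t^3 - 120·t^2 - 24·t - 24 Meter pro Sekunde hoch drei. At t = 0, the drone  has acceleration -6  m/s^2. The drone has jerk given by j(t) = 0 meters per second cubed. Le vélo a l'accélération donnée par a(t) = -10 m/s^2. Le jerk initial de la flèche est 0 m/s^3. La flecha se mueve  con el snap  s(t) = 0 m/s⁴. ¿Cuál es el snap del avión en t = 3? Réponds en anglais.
To solve this, we need to take 1 derivative of our jerk equation j(t) = -600·t^3 - 120·t^2 - 24·t - 24. The derivative of jerk gives snap: s(t) = -1800·t^2 - 240·t - 24. From the given snap equation s(t) = -1800·t^2 - 240·t - 24, we substitute t = 3 to get s = -16944.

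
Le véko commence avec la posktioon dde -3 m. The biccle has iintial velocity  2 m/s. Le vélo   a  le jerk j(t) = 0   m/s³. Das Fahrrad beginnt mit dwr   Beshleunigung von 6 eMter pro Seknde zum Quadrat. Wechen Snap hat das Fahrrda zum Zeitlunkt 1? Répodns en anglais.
We must differentiate our jerk equation j(t) = 0 1 time. Differentiating jerk, we get snap: s(t) = 0. Using s(t) = 0 and substituting t = 1, we find s = 0.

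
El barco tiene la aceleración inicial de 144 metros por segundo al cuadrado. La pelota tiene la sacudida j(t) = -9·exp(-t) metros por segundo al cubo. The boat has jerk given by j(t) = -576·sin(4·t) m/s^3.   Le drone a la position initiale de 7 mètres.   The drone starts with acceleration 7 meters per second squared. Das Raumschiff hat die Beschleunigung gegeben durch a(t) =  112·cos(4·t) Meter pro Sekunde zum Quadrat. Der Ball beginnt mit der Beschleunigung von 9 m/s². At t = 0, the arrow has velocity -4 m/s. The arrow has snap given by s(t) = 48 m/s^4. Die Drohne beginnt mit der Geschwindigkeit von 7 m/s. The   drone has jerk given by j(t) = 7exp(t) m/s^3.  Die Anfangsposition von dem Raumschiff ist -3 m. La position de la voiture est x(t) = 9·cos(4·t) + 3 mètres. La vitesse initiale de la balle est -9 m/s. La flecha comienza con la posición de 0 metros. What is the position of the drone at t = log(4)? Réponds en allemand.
Ausgehend von dem Ruck j(t) = 7·exp(t), nehmen wir 3 Stammfunktionen. Durch Integration von dem Ruck und Verwendung der Anfangsbedingung a(0) = 7, erhalten wir a(t) = 7·exp(t). Die Stammfunktion von der Beschleunigung ist die Geschwindigkeit. Mit v(0) = 7 erhalten wir v(t) = 7·exp(t). Durch Integration von der Geschwindigkeit und Verwendung der Anfangsbedingung x(0) = 7, erhalten wir x(t) = 7·exp(t). Aus der Gleichung für die Position x(t) = 7·exp(t), setzen wir t = log(4) ein und erhalten x = 28.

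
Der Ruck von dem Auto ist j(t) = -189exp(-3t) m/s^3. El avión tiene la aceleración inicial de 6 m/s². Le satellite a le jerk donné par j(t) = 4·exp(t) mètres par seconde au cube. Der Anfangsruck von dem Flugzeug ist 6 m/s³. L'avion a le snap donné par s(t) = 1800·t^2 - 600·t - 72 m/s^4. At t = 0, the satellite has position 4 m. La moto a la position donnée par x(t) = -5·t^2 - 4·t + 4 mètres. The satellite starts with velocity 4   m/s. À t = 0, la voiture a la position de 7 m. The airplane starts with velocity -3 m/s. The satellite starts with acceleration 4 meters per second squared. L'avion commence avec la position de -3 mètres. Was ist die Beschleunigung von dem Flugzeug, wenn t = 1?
Um dies zu lösen, müssen wir 2 Stammfunktionen unserer Gleichung für den Snap s(t) = 1800·t^2 - 600·t - 72 finden. Die Stammfunktion von dem Snap ist der Ruck. Mit j(0) = 6 erhalten wir j(t) = 600·t^3 - 300·t^2 - 72·t + 6. Durch Integration von dem Ruck und Verwendung der Anfangsbedingung a(0) = 6, erhalten wir a(t) = 150·t^4 - 100·t^3 - 36·t^2 + 6·t + 6. Wir haben die Beschleunigung a(t) = 150·t^4 - 100·t^3 - 36·t^2 + 6·t + 6. Durch Einsetzen von t = 1: a(1) = 26.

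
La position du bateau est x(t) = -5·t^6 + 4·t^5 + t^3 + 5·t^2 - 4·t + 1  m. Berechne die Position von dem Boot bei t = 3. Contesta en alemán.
Mit x(t) = -5·t^6 + 4·t^5 + t^3 + 5·t^2 - 4·t + 1 und Einsetzen von t = 3, finden wir x = -2612.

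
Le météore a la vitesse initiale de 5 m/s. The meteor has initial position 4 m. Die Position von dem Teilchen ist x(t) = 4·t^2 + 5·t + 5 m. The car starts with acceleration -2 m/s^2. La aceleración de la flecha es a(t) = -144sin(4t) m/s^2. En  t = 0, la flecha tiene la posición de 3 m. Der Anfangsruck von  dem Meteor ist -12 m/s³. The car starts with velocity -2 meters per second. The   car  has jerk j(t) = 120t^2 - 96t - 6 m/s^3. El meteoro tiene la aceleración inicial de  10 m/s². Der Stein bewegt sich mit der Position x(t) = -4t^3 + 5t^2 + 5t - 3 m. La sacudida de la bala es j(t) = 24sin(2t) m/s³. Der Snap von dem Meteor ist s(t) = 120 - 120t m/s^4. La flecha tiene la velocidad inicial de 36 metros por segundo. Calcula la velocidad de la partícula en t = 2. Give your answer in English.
We must differentiate our position equation x(t) = 4·t^2 + 5·t + 5 1 time. Differentiating position, we get velocity: v(t) = 8·t + 5. Using v(t) = 8·t + 5 and substituting t = 2, we find v = 21.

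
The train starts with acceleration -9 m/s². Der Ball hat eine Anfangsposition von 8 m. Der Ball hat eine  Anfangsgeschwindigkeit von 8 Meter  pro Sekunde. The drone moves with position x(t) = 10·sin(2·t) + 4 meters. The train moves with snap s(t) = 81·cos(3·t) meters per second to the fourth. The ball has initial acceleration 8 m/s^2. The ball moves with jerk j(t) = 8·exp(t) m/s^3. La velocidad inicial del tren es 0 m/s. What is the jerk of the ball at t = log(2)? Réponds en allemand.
Wir haben den Ruck j(t) = 8·exp(t). Durch Einsetzen von t = log(2): j(log(2)) = 16.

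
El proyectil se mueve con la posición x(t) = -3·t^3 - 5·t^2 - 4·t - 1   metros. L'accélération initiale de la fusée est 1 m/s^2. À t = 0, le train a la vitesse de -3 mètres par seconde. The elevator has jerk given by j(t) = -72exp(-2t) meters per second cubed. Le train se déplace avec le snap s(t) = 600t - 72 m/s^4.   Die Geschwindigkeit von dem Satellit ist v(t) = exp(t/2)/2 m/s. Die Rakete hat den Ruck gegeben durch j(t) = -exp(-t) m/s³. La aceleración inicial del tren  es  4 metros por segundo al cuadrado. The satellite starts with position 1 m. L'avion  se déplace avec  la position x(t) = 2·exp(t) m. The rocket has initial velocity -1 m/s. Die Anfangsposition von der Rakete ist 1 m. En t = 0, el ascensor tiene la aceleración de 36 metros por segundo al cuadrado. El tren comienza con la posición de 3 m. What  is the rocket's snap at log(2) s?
Starting from jerk j(t) = -exp(-t), we take 1 derivative. Taking d/dt of j(t), we find s(t) = exp(-t). From the given snap equation s(t) = exp(-t), we substitute t = log(2) to get s = 1/2.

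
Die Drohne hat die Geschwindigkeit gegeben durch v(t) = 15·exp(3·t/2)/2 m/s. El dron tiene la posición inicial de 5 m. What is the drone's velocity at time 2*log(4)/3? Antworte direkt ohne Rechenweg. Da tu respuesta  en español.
En t = 2*log(4)/3, v = 30.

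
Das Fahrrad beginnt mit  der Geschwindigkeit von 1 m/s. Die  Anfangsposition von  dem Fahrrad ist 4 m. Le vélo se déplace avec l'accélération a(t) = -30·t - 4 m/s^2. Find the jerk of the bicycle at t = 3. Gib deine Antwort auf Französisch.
En partant de l'accélération a(t) = -30·t - 4, nous prenons 1 dérivée. En prenant d/dt de a(t), nous trouvons j(t) = -30. De l'équation du jerk j(t) = -30, nous substituons t = 3 pour obtenir j = -30.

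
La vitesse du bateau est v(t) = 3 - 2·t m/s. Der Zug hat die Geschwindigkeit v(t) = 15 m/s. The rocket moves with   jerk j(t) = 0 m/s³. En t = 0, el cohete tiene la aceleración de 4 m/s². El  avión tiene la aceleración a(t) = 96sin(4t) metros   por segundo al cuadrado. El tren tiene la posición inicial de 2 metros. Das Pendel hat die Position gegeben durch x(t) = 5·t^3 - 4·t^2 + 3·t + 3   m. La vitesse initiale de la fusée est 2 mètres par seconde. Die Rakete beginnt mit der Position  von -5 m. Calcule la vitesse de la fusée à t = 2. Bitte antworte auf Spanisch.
Partiendo de la sacudida j(t) = 0, tomamos 2 integrales. La integral de la sacudida es la aceleración. Usando a(0) = 4, obtenemos a(t) = 4. La antiderivada de la aceleración es la velocidad. Usando v(0) = 2, obtenemos v(t) = 4·t + 2. De la ecuación de la velocidad v(t) = 4·t + 2, sustituimos t = 2 para obtener v = 10.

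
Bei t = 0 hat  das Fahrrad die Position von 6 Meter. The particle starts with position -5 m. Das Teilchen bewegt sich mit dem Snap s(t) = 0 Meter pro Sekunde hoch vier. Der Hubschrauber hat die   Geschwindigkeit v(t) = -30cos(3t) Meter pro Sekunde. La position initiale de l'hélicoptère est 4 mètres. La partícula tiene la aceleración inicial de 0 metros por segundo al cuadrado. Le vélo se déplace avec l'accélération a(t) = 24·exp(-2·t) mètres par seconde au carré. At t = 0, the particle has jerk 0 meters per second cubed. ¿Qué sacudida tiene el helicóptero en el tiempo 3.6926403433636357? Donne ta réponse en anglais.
We must differentiate our velocity equation v(t) = -30·cos(3·t) 2 times. Differentiating velocity, we get acceleration: a(t) = 90·sin(3·t). The derivative of acceleration gives jerk: j(t) = 270·cos(3·t). We have jerk j(t) = 270·cos(3·t). Substituting t = 3.6926403433636357: j(3.6926403433636357) = 22.2085013554380.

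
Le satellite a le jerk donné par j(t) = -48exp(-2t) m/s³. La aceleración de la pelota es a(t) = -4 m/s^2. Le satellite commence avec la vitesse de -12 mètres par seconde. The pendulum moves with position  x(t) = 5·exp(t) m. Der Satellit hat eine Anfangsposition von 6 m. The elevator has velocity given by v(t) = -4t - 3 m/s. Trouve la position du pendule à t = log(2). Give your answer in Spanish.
Usando x(t) = 5·exp(t) y sustituyendo t = log(2), encontramos x = 10.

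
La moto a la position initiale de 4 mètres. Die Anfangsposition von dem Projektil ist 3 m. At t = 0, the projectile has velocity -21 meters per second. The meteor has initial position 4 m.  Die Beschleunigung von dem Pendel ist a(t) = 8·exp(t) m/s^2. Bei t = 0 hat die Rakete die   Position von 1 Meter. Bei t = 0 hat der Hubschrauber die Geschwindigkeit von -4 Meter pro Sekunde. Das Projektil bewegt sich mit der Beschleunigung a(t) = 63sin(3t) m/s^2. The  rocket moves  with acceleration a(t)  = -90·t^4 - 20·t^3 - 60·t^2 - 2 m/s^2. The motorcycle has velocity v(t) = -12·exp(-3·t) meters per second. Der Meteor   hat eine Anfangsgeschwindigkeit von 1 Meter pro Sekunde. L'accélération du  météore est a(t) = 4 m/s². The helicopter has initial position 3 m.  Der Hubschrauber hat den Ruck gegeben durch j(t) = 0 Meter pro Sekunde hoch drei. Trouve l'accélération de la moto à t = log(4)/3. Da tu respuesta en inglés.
Starting from velocity v(t) = -12·exp(-3·t), we take 1 derivative. Differentiating velocity, we get acceleration: a(t) = 36·exp(-3·t). Using a(t) = 36·exp(-3·t) and substituting t = log(4)/3, we find a = 9.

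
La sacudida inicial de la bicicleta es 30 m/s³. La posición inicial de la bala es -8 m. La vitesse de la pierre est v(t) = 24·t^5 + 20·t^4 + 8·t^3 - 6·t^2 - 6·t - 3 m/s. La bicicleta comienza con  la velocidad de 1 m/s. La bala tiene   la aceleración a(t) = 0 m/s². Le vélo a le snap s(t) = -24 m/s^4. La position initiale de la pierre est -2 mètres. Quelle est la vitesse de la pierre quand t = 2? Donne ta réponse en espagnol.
De la ecuación de la velocidad v(t) = 24·t^5 + 20·t^4 + 8·t^3 - 6·t^2 - 6·t - 3, sustituimos t = 2 para obtener v = 1113.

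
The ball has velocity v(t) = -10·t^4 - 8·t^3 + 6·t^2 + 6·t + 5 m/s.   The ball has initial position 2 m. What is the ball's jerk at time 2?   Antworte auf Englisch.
Starting from velocity v(t) = -10·t^4 - 8·t^3 + 6·t^2 + 6·t + 5, we take 2 derivatives. The derivative of velocity gives acceleration: a(t) = -40·t^3 - 24·t^2 + 12·t + 6. Taking d/dt of a(t), we find j(t) = -120·t^2 - 48·t + 12. We have jerk j(t) = -120·t^2 - 48·t + 12. Substituting t = 2: j(2) = -564.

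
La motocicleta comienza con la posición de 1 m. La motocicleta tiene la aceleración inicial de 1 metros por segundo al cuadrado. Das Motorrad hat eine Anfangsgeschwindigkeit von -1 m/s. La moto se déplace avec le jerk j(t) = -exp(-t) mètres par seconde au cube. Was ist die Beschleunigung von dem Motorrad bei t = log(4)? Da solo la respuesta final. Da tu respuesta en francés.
a(log(4)) = 1/4.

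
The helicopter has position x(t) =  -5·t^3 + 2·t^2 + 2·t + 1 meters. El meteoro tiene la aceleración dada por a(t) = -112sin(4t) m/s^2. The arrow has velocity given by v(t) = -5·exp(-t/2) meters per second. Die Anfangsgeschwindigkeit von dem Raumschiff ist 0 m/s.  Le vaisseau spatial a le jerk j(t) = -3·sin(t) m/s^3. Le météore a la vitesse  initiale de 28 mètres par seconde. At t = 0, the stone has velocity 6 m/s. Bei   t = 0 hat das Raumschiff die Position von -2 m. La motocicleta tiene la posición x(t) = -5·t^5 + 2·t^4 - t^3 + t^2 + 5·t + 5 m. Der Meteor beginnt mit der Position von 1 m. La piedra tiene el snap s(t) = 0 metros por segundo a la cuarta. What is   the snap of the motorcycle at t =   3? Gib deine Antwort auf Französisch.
En partant de la position x(t) = -5·t^5 + 2·t^4 - t^3 + t^2 + 5·t + 5, nous prenons 4 dérivées. En prenant d/dt de x(t), nous trouvons v(t) = -25·t^4 + 8·t^3 - 3·t^2 + 2·t + 5. En prenant d/dt de v(t), nous trouvons a(t) = -100·t^3 + 24·t^2 - 6·t + 2. En dérivant l'accélération, nous obtenons le jerk: j(t) = -300·t^2 + 48·t - 6. La dérivée du jerk donne le snap: s(t) = 48 - 600·t. Nous avons le snap s(t) = 48 - 600·t. En substituant t = 3: s(3) = -1752.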